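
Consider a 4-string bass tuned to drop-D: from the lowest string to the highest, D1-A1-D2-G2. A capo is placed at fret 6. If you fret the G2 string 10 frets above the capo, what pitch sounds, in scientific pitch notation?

The capo raises the open G2 by 6 semitones to C♯3; fretting 10 more gives G2 + 6 + 10 = G2 + 16 semitones = B3.

B3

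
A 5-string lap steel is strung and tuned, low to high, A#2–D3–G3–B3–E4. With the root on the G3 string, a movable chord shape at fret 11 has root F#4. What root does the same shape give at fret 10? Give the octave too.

F4

Moving from fret 11 to fret 10 shifts the root by -1 semitone.
F#4 down 1 semitone is F4.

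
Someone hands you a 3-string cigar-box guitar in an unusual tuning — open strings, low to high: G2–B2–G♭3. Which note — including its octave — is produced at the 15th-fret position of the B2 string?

Each fret is one semitone, so B2 + 15 = D4.

D4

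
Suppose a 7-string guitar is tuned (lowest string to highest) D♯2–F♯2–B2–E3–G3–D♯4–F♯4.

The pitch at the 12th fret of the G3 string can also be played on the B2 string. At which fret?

G3 at fret 12 is G3 + 12 semitones = G4.
The open B2 string is 8 semitones below the open G3, so the same pitch on the B2 string lies at fret 12 + 8 = 20.

20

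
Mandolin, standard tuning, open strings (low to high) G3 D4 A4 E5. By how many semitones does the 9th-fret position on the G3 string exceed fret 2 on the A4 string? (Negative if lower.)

-7 semitones

G3 at fret 9 → E4 (MIDI 64); A4 at fret 2 → B4 (MIDI 71).
64 − 71 = -7, so the two pitches are 7 semitones apart.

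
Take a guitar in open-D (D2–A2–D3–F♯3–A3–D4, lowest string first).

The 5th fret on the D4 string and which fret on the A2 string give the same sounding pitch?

D4 at fret 5 is D4 + 5 semitones = G4.
The open A2 string is 17 semitones below the open D4, so the same pitch on the A2 string lies at fret 5 + 17 = 22.

22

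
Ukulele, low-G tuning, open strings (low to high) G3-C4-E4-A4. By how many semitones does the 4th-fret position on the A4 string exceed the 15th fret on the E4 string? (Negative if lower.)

-6 semitones

A4 at fret 4 → C#5 (MIDI 73); E4 at fret 15 → G5 (MIDI 79).
73 − 79 = -6, so the two pitches are 6 semitones apart.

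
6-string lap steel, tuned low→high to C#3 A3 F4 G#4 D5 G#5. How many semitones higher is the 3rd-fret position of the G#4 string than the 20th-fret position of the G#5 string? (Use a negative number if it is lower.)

G#4 at fret 3 → B4 (MIDI 71); G#5 at fret 20 → E7 (MIDI 100).
71 − 100 = -29, so the two pitches are 29 semitones apart.

-29 semitones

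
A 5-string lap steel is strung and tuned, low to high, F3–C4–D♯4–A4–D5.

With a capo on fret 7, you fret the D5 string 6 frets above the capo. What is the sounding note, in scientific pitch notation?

D♯6

The capo raises the open D5 by 7 semitones to A5; fretting 6 more gives D5 + 7 + 6 = D5 + 13 semitones = D♯6.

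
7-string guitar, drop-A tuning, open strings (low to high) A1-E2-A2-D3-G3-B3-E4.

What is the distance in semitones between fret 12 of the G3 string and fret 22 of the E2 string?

5 semitones

G3 at fret 12 → G4 (MIDI 67); E2 at fret 22 → D4 (MIDI 62).
67 − 62 = 5, so the two pitches are 5 semitones apart, with G4 the higher.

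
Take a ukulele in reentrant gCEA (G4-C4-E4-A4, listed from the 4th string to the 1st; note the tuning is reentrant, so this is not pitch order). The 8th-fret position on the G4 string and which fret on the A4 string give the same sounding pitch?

G4 at fret 8 is G4 + 8 semitones = D♯5.
The open A4 string is 2 semitones above the open G4, so the same pitch on the A4 string lies at fret 8 − 2 = 6.

6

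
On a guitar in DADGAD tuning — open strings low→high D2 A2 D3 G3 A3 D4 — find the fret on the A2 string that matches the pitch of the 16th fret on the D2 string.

9

Fret 16 on D2 is MIDI 38 + 16 = 54 (F#3). On the A2 string (open MIDI 45), that pitch is 54 − 45 = fret 9.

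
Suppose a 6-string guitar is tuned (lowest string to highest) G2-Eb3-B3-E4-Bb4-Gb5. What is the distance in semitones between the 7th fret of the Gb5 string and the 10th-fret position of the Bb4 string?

Gb5 at fret 7 → Db6 (MIDI 85); Bb4 at fret 10 → Ab5 (MIDI 80).
85 − 80 = 5, so the two pitches are 5 semitones apart, with Db6 the higher.

5 semitones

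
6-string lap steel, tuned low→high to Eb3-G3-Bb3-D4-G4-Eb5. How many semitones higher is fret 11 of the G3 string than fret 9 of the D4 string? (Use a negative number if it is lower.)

-5 semitones

G3 at fret 11 → Gb4 (MIDI 66); D4 at fret 9 → B4 (MIDI 71).
66 − 71 = -5, so the two pitches are 5 semitones apart.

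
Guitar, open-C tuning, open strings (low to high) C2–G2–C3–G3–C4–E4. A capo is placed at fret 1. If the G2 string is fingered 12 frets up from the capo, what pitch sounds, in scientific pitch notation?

G#3

The capo raises the open G2 by 1 semitone to G#2; fretting 12 more gives G2 + 1 + 12 = G2 + 13 semitones = G#3.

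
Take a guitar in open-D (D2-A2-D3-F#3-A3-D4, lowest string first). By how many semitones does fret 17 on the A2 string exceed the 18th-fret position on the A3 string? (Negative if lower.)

A2 at fret 17 → D4 (MIDI 62); A3 at fret 18 → D#5 (MIDI 75).
62 − 75 = -13, so the two pitches are 13 semitones apart.

-13 semitones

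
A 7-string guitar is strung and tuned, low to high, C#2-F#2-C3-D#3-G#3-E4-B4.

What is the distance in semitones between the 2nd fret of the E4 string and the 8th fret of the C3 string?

10 semitones

E4 at fret 2 → F#4 (MIDI 66); C3 at fret 8 → G#3 (MIDI 56).
66 − 56 = 10, so the two pitches are 10 semitones apart, with F#4 the higher.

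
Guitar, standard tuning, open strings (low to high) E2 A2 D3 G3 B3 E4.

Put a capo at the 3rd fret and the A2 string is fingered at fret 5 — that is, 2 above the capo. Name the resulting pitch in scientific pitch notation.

D3

The capo raises the open A2 by 3 semitones to C3; fretting 2 more gives A2 + 3 + 2 = A2 + 5 semitones = D3.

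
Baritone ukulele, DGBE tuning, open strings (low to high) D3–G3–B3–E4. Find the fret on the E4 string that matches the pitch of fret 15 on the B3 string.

B3 at fret 15 is B3 + 15 semitones = D5.
The open E4 string is 5 semitones above the open B3, so the same pitch on the E4 string lies at fret 15 − 5 = 10.

10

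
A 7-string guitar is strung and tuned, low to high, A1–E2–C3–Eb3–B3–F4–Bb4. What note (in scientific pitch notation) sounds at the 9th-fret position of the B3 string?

Each fret is one semitone, so B3 + 9 = Ab4.
(Equivalently spelled G#4.)

Ab4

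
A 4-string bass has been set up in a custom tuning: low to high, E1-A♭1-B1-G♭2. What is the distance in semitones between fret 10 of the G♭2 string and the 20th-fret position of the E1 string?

G♭2 at fret 10 → E3 (MIDI 52); E1 at fret 20 → C3 (MIDI 48).
52 − 48 = 4, so the two pitches are 4 semitones apart, with E3 the higher.

4 semitones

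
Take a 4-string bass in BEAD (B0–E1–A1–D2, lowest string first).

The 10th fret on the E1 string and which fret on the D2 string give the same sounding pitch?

0

E1 at fret 10 is E1 + 10 semitones = D2.
The open D2 string is 10 semitones above the open E1, so the same pitch on the D2 string lies at fret 10 − 10 = 0.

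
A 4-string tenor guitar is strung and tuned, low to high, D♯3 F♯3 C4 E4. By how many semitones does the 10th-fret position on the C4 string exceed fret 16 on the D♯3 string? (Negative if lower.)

3 semitones

C4 at fret 10 → A♯4 (MIDI 70); D♯3 at fret 16 → G4 (MIDI 67).
70 − 67 = 3, so the two pitches are 3 semitones apart.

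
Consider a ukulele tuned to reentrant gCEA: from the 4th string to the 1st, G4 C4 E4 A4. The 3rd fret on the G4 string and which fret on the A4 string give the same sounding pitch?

G4 at fret 3 is G4 + 3 semitones = A#4.
The open A4 string is 2 semitones above the open G4, so the same pitch on the A4 string lies at fret 3 − 2 = 1.

1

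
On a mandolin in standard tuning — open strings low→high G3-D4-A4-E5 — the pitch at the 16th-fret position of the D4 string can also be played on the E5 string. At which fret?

Fret 16 on D4 is MIDI 62 + 16 = 78 (F♯5). On the E5 string (open MIDI 76), that pitch is 78 − 76 = fret 2.

2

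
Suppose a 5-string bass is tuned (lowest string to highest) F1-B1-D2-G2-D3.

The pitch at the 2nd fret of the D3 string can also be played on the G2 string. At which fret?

9

Fret 2 on D3 is MIDI 50 + 2 = 52 (E3). On the G2 string (open MIDI 43), that pitch is 52 − 43 = fret 9.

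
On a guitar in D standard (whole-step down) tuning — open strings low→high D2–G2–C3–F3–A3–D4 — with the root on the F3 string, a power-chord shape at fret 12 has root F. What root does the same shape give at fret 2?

Moving from fret 12 to fret 2 shifts the root by -10 semitones.
F down 10 semitones is G.

G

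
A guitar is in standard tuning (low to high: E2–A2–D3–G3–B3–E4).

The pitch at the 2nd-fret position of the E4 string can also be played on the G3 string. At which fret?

11

Fret 2 on E4 is MIDI 64 + 2 = 66 (F♯4). On the G3 string (open MIDI 55), that pitch is 66 − 55 = fret 11.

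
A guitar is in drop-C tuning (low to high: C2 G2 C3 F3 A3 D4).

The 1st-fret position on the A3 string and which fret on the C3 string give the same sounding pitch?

10

A3 at fret 1 is A3 + 1 semitone = A#3.
The open C3 string is 9 semitones below the open A3, so the same pitch on the C3 string lies at fret 1 + 9 = 10.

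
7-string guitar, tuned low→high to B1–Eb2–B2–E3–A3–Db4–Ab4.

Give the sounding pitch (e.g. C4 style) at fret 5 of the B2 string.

B2 is MIDI 47. Adding 5 gives 52, which is E3.

E3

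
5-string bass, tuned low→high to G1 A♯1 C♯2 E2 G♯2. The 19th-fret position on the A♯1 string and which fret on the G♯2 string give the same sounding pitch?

9

A♯1 at fret 19 is A♯1 + 19 semitones = F3.
The open G♯2 string is 10 semitones above the open A♯1, so the same pitch on the G♯2 string lies at fret 19 − 10 = 9.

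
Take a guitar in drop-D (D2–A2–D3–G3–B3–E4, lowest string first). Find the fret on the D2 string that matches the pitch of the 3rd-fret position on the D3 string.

Fret 3 on D3 is MIDI 50 + 3 = 53 (F3). On the D2 string (open MIDI 38), that pitch is 53 − 38 = fret 15.

15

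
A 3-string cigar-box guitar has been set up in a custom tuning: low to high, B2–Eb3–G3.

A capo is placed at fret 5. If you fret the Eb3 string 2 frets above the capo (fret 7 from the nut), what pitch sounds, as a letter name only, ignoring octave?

The capo raises the open Eb3 by 5 semitones to Ab3; fretting 2 more gives Eb3 + 5 + 2 = Eb3 + 7 semitones, landing on Bb.

Bb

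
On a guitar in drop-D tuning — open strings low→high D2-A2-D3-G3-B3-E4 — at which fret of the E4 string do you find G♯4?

G♯4 is 4 semitones above the open E4 (E–F–F#–G–G#), so it sits at fret 4.

4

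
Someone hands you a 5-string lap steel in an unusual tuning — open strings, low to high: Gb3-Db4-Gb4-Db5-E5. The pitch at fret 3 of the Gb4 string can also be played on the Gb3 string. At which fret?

15

Gb4 at fret 3 is Gb4 + 3 semitones = A4.
The open Gb3 string is 12 semitones below the open Gb4, so the same pitch on the Gb3 string lies at fret 3 + 12 = 15.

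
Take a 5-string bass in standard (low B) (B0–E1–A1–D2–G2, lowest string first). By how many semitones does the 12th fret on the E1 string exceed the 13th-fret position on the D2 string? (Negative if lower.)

E1 at fret 12 → E2 (MIDI 40); D2 at fret 13 → D♯3 (MIDI 51).
40 − 51 = -11, so the two pitches are 11 semitones apart.

-11 semitones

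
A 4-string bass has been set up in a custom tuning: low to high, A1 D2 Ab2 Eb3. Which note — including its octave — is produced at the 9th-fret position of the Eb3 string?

The open Eb3 string plus 9 semitones: Eb–E–F–Gb–G–Ab–A–Bb–B–C.
The walk passes from B into C once, so the octave number goes from 3 to 4.

C4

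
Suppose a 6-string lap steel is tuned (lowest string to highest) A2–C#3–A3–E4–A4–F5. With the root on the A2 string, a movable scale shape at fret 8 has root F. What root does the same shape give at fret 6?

Moving from fret 8 to fret 6 shifts the root by -2 semitones.
F down 2 semitones is D#.

D#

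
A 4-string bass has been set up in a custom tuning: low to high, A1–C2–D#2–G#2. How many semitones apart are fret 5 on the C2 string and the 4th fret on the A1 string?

4 semitones

C2 at fret 5 → F2 (MIDI 41); A1 at fret 4 → C#2 (MIDI 37).
41 − 37 = 4, so the two pitches are 4 semitones apart, with F2 the higher.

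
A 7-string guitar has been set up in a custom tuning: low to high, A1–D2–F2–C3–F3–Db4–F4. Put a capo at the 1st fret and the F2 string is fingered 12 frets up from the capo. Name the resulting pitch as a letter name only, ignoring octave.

The capo raises the open F2 by 1 semitone to Gb2; fretting 12 more gives F2 + 1 + 12 = F2 + 13 semitones, landing on Gb.
(Also written F#.)

Gb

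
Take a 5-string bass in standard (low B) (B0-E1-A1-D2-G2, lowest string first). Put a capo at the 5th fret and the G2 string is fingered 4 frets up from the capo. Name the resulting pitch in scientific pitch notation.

E3

The capo raises the open G2 by 5 semitones to C3; fretting 4 more gives G2 + 5 + 4 = G2 + 9 semitones = E3.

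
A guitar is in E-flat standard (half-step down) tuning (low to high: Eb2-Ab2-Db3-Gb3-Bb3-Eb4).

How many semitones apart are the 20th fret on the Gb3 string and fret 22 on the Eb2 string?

Gb3 at fret 20 → D5 (MIDI 74); Eb2 at fret 22 → Db4 (MIDI 61).
74 − 61 = 13, so the two pitches are 13 semitones apart, with D5 the higher.

13 semitones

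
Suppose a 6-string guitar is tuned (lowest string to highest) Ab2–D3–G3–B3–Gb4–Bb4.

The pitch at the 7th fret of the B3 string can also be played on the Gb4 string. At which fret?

B3 at fret 7 is B3 + 7 semitones = Gb4.
The open Gb4 string is 7 semitones above the open B3, so the same pitch on the Gb4 string lies at fret 7 − 7 = 0.

0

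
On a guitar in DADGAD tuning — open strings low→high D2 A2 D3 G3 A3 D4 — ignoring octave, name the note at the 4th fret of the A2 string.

A2 is MIDI 45. Adding 4 gives 49; 49 mod 12 = 1, i.e. C#.

C#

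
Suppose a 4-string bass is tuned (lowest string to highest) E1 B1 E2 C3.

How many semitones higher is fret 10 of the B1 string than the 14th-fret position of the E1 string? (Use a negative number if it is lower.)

3 semitones

B1 at fret 10 → A2 (MIDI 45); E1 at fret 14 → Gb2 (MIDI 42).
45 − 42 = 3, so the two pitches are 3 semitones apart.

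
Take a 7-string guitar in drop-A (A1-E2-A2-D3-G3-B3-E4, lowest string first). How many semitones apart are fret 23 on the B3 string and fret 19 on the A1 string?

30 semitones

B3 at fret 23 → A#5 (MIDI 82); A1 at fret 19 → E3 (MIDI 52).
82 − 52 = 30, so the two pitches are 30 semitones apart, with A#5 the higher.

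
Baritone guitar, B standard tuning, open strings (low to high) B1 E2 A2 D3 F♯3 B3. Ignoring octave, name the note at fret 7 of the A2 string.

The open A2 string plus 7 semitones: A–A#–B–C–C#–D–D#–E.

E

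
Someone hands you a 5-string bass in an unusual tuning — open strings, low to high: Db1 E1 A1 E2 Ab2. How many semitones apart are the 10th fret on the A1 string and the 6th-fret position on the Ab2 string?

7 semitones

A1 at fret 10 → G2 (MIDI 43); Ab2 at fret 6 → D3 (MIDI 50).
43 − 50 = -7, so the two pitches are 7 semitones apart, with D3 the higher.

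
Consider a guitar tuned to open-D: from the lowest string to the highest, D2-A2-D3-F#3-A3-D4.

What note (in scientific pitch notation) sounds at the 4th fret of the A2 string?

A2 is MIDI 45. Adding 4 gives 49, which is C#3.
(Equivalently spelled Db3.)

C#3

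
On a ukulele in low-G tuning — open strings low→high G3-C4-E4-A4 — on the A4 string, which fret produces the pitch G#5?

G#5 is 11 semitones above the open A4 (A–A#–B–C–…–F#–G–G#), so it sits at fret 11.

11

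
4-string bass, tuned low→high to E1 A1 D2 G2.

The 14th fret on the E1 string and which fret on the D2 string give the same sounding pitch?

E1 at fret 14 is E1 + 14 semitones = F♯2.
The open D2 string is 10 semitones above the open E1, so the same pitch on the D2 string lies at fret 14 − 10 = 4.

4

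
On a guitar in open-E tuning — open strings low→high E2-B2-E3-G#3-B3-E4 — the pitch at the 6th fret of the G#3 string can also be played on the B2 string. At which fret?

G#3 at fret 6 is G#3 + 6 semitones = D4.
The open B2 string is 9 semitones below the open G#3, so the same pitch on the B2 string lies at fret 6 + 9 = 15.

15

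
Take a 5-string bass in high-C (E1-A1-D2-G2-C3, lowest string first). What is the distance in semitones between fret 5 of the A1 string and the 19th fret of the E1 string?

A1 at fret 5 → D2 (MIDI 38); E1 at fret 19 → B2 (MIDI 47).
38 − 47 = -9, so the two pitches are 9 semitones apart, with B2 the higher.

9 semitones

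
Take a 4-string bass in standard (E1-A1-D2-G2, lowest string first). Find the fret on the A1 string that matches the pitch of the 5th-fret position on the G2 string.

G2 at fret 5 is G2 + 5 semitones = C3.
The open A1 string is 10 semitones below the open G2, so the same pitch on the A1 string lies at fret 5 + 10 = 15.

15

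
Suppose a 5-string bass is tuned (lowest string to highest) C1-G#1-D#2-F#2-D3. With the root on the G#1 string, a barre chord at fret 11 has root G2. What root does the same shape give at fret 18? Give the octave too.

Moving from fret 11 to fret 18 shifts the root by 7 semitones.
G2 up 7 semitones is D3.

D3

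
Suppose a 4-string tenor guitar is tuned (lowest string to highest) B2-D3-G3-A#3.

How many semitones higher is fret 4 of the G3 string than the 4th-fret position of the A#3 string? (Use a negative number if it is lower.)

-3 semitones

G3 at fret 4 → B3 (MIDI 59); A#3 at fret 4 → D4 (MIDI 62).
59 − 62 = -3, so the two pitches are 3 semitones apart.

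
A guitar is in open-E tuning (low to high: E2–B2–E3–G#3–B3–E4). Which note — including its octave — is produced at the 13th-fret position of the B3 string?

C5

The open B3 string plus 13 semitones: B–C–C#–D–…–A#–B–C.
The walk passes from B into C 2 times, so the octave number goes from 3 to 5.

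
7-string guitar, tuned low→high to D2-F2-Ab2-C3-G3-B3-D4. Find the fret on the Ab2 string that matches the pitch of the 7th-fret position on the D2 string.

1

D2 at fret 7 is D2 + 7 semitones = A2.
The open Ab2 string is 6 semitones above the open D2, so the same pitch on the Ab2 string lies at fret 7 − 6 = 1.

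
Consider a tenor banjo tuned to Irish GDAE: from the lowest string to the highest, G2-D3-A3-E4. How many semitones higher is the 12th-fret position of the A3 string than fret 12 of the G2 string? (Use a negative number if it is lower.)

A3 at fret 12 → A4 (MIDI 69); G2 at fret 12 → G3 (MIDI 55).
69 − 55 = 14, so the two pitches are 14 semitones apart.

14 semitones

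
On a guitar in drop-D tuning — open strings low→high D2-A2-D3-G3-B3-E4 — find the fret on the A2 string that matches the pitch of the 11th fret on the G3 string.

G3 at fret 11 is G3 + 11 semitones = F♯4.
The open A2 string is 10 semitones below the open G3, so the same pitch on the A2 string lies at fret 11 + 10 = 21.

21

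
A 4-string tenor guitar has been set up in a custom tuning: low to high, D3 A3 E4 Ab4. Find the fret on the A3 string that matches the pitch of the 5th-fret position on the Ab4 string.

16

Fret 5 on Ab4 is MIDI 68 + 5 = 73 (Db5). On the A3 string (open MIDI 57), that pitch is 73 − 57 = fret 16.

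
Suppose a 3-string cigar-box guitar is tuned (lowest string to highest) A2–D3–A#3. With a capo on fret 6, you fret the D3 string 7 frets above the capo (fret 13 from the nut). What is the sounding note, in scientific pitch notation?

D#4

The capo raises the open D3 by 6 semitones to G#3; fretting 7 more gives D3 + 6 + 7 = D3 + 13 semitones = D#4.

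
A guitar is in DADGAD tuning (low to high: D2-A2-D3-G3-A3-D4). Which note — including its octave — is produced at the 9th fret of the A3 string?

A3 is MIDI 57. Adding 9 gives 66, which is F#4.

F#4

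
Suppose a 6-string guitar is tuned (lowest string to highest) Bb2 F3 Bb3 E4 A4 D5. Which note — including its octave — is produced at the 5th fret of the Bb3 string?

Each fret is one semitone, so Bb3 + 5 = Eb4.
(Equivalently spelled D#4.)

Eb4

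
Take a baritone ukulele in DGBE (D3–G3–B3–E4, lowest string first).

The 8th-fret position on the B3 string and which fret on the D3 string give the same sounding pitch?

Fret 8 on B3 is MIDI 59 + 8 = 67 (G4). On the D3 string (open MIDI 50), that pitch is 67 − 50 = fret 17.

17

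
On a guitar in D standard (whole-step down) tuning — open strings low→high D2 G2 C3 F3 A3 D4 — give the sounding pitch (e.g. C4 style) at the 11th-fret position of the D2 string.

Each fret is one semitone, so D2 + 11 = C#3.
(Equivalently spelled Db3.)

C#3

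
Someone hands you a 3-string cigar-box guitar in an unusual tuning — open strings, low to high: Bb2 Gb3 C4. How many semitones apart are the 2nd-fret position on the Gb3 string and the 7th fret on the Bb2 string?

3 semitones

Gb3 at fret 2 → Ab3 (MIDI 56); Bb2 at fret 7 → F3 (MIDI 53).
56 − 53 = 3, so the two pitches are 3 semitones apart, with Ab3 the higher.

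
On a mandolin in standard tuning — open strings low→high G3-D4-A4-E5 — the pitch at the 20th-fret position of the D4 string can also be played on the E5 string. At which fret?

D4 at fret 20 is D4 + 20 semitones = A#5.
The open E5 string is 14 semitones above the open D4, so the same pitch on the E5 string lies at fret 20 − 14 = 6.

6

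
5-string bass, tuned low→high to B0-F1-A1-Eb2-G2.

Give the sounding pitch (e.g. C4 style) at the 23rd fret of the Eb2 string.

The open Eb2 string plus 23 semitones: Eb–E–F–Gb–…–C–Db–D.
The walk passes from B into C 2 times, so the octave number goes from 2 to 4.

D4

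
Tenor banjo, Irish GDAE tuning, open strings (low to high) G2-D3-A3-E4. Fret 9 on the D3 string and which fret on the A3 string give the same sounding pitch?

Fret 9 on D3 is MIDI 50 + 9 = 59 (B3). On the A3 string (open MIDI 57), that pitch is 59 − 57 = fret 2.

2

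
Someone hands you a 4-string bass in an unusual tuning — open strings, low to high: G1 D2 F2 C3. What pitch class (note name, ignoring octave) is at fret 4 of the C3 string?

The open C3 string plus 4 semitones: C–C#–D–D#–E.

E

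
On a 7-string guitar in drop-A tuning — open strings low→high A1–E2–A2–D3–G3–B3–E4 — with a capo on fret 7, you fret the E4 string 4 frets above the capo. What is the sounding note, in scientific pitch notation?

D#5

The capo raises the open E4 by 7 semitones to B4; fretting 4 more gives E4 + 7 + 4 = E4 + 11 semitones = D#5.
(Also written Eb.)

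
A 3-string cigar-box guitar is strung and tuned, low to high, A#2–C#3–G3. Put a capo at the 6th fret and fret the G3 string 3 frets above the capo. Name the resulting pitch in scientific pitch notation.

E4

The capo raises the open G3 by 6 semitones to C#4; fretting 3 more gives G3 + 6 + 3 = G3 + 9 semitones = E4.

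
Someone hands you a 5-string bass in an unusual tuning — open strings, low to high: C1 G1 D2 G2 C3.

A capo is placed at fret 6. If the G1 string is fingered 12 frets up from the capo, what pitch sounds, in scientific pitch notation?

C#3

The capo raises the open G1 by 6 semitones to C#2; fretting 12 more gives G1 + 6 + 12 = G1 + 18 semitones = C#3.
(Also written Db.)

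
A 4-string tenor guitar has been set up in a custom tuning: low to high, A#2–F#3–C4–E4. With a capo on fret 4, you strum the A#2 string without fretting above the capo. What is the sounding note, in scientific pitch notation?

The capo raises the open A#2 by 4 semitones to D3; fretting 0 more gives A#2 + 4 + 0 = A#2 + 4 semitones = D3.

D3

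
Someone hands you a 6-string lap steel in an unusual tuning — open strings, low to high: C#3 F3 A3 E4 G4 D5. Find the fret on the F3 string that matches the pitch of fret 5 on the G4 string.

G4 at fret 5 is G4 + 5 semitones = C5.
The open F3 string is 14 semitones below the open G4, so the same pitch on the F3 string lies at fret 5 + 14 = 19.

19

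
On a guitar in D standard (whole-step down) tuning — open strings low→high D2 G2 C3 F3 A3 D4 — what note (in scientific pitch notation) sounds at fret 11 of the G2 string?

F♯3

The open G2 string plus 11 semitones: G–G#–A–A#–…–E–F–F#.
The walk passes from B into C once, so the octave number goes from 2 to 3.
(Equivalently spelled G♭3.)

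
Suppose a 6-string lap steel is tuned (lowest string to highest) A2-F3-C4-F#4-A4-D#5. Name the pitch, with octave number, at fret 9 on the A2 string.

F#3

Each fret is one semitone, so A2 + 9 = F#3.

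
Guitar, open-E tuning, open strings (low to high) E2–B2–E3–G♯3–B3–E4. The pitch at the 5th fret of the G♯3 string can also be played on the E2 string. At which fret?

21

Fret 5 on G♯3 is MIDI 56 + 5 = 61 (C♯4). On the E2 string (open MIDI 40), that pitch is 61 − 40 = fret 21.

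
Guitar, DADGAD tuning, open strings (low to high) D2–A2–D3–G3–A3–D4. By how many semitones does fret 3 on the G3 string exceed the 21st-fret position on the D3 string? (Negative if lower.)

G3 at fret 3 → A♯3 (MIDI 58); D3 at fret 21 → B4 (MIDI 71).
58 − 71 = -13, so the two pitches are 13 semitones apart.

-13 semitones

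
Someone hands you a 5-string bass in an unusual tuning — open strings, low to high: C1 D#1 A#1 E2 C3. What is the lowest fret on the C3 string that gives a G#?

From C3, count semitones up the chromatic scale until reaching G#: C–C#–D–D#–E–F–F#–G–G# — 8 steps.

8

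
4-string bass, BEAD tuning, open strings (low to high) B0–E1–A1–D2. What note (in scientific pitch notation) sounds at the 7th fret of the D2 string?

D2 is MIDI 38. Adding 7 gives 45, which is A2.

A2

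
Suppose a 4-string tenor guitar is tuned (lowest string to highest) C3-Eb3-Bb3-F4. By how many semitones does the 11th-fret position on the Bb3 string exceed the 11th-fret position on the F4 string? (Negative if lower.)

Bb3 at fret 11 → A4 (MIDI 69); F4 at fret 11 → E5 (MIDI 76).
69 − 76 = -7, so the two pitches are 7 semitones apart.

-7 semitones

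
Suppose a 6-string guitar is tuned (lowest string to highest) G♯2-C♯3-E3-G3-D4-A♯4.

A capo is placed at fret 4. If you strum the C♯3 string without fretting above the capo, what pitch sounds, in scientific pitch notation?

The capo raises the open C♯3 by 4 semitones to F3; fretting 0 more gives C♯3 + 4 + 0 = C♯3 + 4 semitones = F3.

F3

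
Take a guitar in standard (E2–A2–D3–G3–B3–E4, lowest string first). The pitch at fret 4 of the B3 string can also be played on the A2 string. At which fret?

B3 at fret 4 is B3 + 4 semitones = D♯4.
The open A2 string is 14 semitones below the open B3, so the same pitch on the A2 string lies at fret 4 + 14 = 18.

18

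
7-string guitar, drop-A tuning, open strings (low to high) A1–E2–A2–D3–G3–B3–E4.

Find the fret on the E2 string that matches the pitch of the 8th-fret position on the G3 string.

23

G3 at fret 8 is G3 + 8 semitones = D♯4.
The open E2 string is 15 semitones below the open G3, so the same pitch on the E2 string lies at fret 8 + 15 = 23.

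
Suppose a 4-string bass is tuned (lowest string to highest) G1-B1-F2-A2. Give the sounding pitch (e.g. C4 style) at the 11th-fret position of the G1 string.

G1 is MIDI 31. Adding 11 gives 42, which is F#2.
(Equivalently spelled Gb2.)

F#2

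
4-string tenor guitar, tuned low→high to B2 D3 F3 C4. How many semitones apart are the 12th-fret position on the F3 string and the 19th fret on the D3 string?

4 semitones

F3 at fret 12 → F4 (MIDI 65); D3 at fret 19 → A4 (MIDI 69).
65 − 69 = -4, so the two pitches are 4 semitones apart, with A4 the higher.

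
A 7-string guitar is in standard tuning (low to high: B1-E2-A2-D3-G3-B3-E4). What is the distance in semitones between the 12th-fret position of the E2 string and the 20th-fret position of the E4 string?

32 semitones

E2 at fret 12 → E3 (MIDI 52); E4 at fret 20 → C6 (MIDI 84).
52 − 84 = -32, so the two pitches are 32 semitones apart, with C6 the higher.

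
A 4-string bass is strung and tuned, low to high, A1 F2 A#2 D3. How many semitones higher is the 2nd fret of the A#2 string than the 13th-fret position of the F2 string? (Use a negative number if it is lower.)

A#2 at fret 2 → C3 (MIDI 48); F2 at fret 13 → F#3 (MIDI 54).
48 − 54 = -6, so the two pitches are 6 semitones apart.

-6 semitones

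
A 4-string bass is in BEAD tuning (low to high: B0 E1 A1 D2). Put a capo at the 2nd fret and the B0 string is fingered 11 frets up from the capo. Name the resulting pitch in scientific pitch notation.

The capo raises the open B0 by 2 semitones to C#1; fretting 11 more gives B0 + 2 + 11 = B0 + 13 semitones = C2.

C2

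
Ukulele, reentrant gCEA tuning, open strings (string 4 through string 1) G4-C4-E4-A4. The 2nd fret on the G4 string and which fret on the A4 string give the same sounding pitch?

0

G4 at fret 2 is G4 + 2 semitones = A4.
The open A4 string is 2 semitones above the open G4, so the same pitch on the A4 string lies at fret 2 − 2 = 0.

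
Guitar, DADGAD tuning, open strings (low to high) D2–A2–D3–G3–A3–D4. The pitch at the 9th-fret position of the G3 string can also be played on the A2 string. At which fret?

Fret 9 on G3 is MIDI 55 + 9 = 64 (E4). On the A2 string (open MIDI 45), that pitch is 64 − 45 = fret 19.

19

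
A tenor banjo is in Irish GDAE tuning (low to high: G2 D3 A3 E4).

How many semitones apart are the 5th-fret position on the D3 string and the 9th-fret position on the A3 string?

D3 at fret 5 → G3 (MIDI 55); A3 at fret 9 → F♯4 (MIDI 66).
55 − 66 = -11, so the two pitches are 11 semitones apart, with F♯4 the higher.

11 semitones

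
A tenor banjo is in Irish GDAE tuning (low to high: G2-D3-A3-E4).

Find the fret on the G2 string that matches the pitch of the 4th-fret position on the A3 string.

Fret 4 on A3 is MIDI 57 + 4 = 61 (C#4). On the G2 string (open MIDI 43), that pitch is 61 − 43 = fret 18.

18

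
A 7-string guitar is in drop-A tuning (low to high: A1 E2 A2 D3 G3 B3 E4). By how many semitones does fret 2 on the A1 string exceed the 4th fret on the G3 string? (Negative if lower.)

-24 semitones

A1 at fret 2 → B1 (MIDI 35); G3 at fret 4 → B3 (MIDI 59).
35 − 59 = -24, so the two pitches are 24 semitones apart.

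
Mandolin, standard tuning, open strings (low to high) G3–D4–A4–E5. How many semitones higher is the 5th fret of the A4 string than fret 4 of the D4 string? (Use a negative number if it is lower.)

8 semitones

A4 at fret 5 → D5 (MIDI 74); D4 at fret 4 → F♯4 (MIDI 66).
74 − 66 = 8, so the two pitches are 8 semitones apart.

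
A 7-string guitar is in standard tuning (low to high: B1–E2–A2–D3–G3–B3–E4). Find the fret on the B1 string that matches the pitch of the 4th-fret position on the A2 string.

14

A2 at fret 4 is A2 + 4 semitones = C#3.
The open B1 string is 10 semitones below the open A2, so the same pitch on the B1 string lies at fret 4 + 10 = 14.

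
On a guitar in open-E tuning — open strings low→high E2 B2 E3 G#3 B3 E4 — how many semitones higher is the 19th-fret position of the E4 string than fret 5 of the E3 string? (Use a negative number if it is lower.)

26 semitones

E4 at fret 19 → B5 (MIDI 83); E3 at fret 5 → A3 (MIDI 57).
83 − 57 = 26, so the two pitches are 26 semitones apart.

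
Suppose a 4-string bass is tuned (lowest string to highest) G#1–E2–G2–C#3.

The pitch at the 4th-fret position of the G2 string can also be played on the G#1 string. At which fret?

G2 at fret 4 is G2 + 4 semitones = B2.
The open G#1 string is 11 semitones below the open G2, so the same pitch on the G#1 string lies at fret 4 + 11 = 15.

15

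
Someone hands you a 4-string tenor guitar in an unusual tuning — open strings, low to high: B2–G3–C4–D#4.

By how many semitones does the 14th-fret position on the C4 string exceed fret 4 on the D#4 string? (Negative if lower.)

7 semitones

C4 at fret 14 → D5 (MIDI 74); D#4 at fret 4 → G4 (MIDI 67).
74 − 67 = 7, so the two pitches are 7 semitones apart.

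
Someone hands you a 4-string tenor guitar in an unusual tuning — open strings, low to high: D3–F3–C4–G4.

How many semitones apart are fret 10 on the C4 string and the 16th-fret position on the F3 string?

C4 at fret 10 → Bb4 (MIDI 70); F3 at fret 16 → A4 (MIDI 69).
70 − 69 = 1, so the two pitches are 1 semitone apart, with Bb4 the higher.

1 semitone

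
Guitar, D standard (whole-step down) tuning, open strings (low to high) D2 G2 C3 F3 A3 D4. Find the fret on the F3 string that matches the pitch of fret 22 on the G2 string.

Fret 22 on G2 is MIDI 43 + 22 = 65 (F4). On the F3 string (open MIDI 53), that pitch is 65 − 53 = fret 12.

12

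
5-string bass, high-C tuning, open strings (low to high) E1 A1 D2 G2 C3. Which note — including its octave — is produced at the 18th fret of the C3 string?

F♯4

The open C3 string plus 18 semitones: C–C#–D–D#–…–E–F–F#.
The walk passes from B into C once, so the octave number goes from 3 to 4.
(Equivalently spelled G♭4.)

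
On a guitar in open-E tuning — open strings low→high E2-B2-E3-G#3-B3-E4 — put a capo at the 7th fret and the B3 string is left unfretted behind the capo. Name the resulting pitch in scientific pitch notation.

The capo raises the open B3 by 7 semitones to F#4; fretting 0 more gives B3 + 7 + 0 = B3 + 7 semitones = F#4.

F#4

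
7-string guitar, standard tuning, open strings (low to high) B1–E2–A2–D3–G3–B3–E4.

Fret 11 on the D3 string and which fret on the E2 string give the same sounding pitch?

D3 at fret 11 is D3 + 11 semitones = C#4.
The open E2 string is 10 semitones below the open D3, so the same pitch on the E2 string lies at fret 11 + 10 = 21.

21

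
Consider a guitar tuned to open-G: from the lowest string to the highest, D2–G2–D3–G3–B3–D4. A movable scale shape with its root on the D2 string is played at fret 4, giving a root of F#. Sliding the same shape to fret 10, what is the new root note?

Moving from fret 4 to fret 10 shifts the root by 6 semitones.
F# up 6 semitones is C.

C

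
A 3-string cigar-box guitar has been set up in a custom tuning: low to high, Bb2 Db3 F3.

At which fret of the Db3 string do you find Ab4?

Ab4 is 19 semitones above the open Db3 (Db–D–Eb–E–…–Gb–G–Ab), so it sits at fret 19.

19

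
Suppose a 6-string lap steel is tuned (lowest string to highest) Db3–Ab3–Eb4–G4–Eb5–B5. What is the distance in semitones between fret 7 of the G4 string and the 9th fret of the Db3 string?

G4 at fret 7 → D5 (MIDI 74); Db3 at fret 9 → Bb3 (MIDI 58).
74 − 58 = 16, so the two pitches are 16 semitones apart, with D5 the higher.

16 semitones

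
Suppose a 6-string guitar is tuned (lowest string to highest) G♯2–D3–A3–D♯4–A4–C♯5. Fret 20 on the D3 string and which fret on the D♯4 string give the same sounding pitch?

7

Fret 20 on D3 is MIDI 50 + 20 = 70 (A♯4). On the D♯4 string (open MIDI 63), that pitch is 70 − 63 = fret 7.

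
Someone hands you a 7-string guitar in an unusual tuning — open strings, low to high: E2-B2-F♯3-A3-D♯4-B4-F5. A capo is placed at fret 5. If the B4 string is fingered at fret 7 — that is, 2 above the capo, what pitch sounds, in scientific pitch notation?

F♯5

The capo raises the open B4 by 5 semitones to E5; fretting 2 more gives B4 + 5 + 2 = B4 + 7 semitones = F♯5.
(Also written G♭.)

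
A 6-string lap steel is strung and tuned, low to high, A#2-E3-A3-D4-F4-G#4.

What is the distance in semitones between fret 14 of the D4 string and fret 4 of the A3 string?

D4 at fret 14 → E5 (MIDI 76); A3 at fret 4 → C#4 (MIDI 61).
76 − 61 = 15, so the two pitches are 15 semitones apart, with E5 the higher.

15 semitones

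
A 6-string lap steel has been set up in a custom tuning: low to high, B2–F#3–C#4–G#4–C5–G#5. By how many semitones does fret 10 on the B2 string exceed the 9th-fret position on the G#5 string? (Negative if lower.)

-32 semitones

B2 at fret 10 → A3 (MIDI 57); G#5 at fret 9 → F6 (MIDI 89).
57 − 89 = -32, so the two pitches are 32 semitones apart.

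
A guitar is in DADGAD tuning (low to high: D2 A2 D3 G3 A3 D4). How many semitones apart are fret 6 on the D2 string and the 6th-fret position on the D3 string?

D2 at fret 6 → G#2 (MIDI 44); D3 at fret 6 → G#3 (MIDI 56).
44 − 56 = -12, so the two pitches are 12 semitones apart, with G#3 the higher.

12 semitones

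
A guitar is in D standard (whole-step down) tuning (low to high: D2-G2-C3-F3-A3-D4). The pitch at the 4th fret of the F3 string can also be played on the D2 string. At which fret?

19

F3 at fret 4 is F3 + 4 semitones = A3.
The open D2 string is 15 semitones below the open F3, so the same pitch on the D2 string lies at fret 4 + 15 = 19.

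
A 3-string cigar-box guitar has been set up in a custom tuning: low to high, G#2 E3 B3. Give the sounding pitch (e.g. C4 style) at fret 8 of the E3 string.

C4

Each fret is one semitone, so E3 + 8 = C4.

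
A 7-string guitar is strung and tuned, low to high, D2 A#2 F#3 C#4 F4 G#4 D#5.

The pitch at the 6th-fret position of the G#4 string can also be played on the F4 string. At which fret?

9

G#4 at fret 6 is G#4 + 6 semitones = D5.
The open F4 string is 3 semitones below the open G#4, so the same pitch on the F4 string lies at fret 6 + 3 = 9.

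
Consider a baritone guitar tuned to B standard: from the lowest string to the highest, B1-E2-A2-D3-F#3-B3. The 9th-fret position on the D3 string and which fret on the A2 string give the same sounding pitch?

Fret 9 on D3 is MIDI 50 + 9 = 59 (B3). On the A2 string (open MIDI 45), that pitch is 59 − 45 = fret 14.

14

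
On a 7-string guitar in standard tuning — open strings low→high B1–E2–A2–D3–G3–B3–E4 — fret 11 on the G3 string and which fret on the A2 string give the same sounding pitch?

21

G3 at fret 11 is G3 + 11 semitones = F#4.
The open A2 string is 10 semitones below the open G3, so the same pitch on the A2 string lies at fret 11 + 10 = 21.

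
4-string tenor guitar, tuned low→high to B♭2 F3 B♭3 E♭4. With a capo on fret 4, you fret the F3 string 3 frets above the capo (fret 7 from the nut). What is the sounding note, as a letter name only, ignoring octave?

The capo raises the open F3 by 4 semitones to A3; fretting 3 more gives F3 + 4 + 3 = F3 + 7 semitones, landing on C.

C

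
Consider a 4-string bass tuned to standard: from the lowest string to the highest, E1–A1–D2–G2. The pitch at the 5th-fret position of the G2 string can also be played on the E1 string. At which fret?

20

G2 at fret 5 is G2 + 5 semitones = C3.
The open E1 string is 15 semitones below the open G2, so the same pitch on the E1 string lies at fret 5 + 15 = 20.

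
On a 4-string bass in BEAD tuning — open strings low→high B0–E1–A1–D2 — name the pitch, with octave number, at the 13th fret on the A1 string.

Each fret is one semitone, so A1 + 13 = A♯2.

A♯2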